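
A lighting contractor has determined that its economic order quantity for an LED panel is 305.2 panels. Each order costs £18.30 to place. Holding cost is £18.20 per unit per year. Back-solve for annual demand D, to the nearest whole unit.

Squaring Q* = √(2DS/H) gives Q*² = 2DS/H.
From Q* = √(2DS/H): D = Q*²H / (2S) = 305.2² × 18.2 / (2 × 18.3) = 46319.020.

D ≈ 46,319 panels per year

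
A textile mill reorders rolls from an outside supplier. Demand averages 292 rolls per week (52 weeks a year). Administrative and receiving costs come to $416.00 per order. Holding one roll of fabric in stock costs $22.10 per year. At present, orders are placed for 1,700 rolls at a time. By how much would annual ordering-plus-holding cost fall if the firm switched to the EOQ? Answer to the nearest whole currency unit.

Annual demand D = 292 × 52 = 15,184.
EOQ = √(2DS/H) = √(2 × 15,184 × 416 / 22.1) ≈ 756.06.
Cost at Q* = (D/Q*)S + (Q*/2)H = √(2DSH) ≈ $16,709.02.
Cost at Q = 1,700: (15,184/1,700)×416 + (1,700/2)×22.1 = $3,715.61 + $18,785.00 = $22,500.61.
Excess = $22,500.61 − $16,709.02 = $5,791.60.

Extra cost ≈ $5,792 per year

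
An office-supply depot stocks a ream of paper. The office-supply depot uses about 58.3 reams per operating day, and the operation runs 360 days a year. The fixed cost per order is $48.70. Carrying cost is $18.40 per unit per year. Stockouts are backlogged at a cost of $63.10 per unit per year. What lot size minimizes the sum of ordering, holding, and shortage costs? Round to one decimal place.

Q* ≈ 378.8 reams

Annual demand D = 58.3 × 360 = 20,988.
With planned backorders, Q* = √(2DS/H) · √((H+B)/B).
√(2DS/H) = √(2 × 20,988 × 48.7 / 18.4) = 333.316.
√((H+B)/B) = √((18.4+63.1)/63.1) = 1.1365.
Q* ≈ 378.809.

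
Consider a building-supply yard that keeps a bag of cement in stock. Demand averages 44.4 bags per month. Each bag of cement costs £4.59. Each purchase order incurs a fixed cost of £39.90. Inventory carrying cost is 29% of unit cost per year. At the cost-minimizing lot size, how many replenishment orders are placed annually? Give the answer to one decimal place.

Annual demand D = 44.4 × 12 = 532.8.
Holding cost H = 0.29 × £4.59 = £1.3311 per unit per year.
EOQ = √(2DS/H) = √(2 × 532.8 × 39.9 / 1.3311) ≈ 178.72.
Orders per year = D / Q* = 532.8 / 178.72 ≈ 2.981.

N ≈ 3.0 orders per year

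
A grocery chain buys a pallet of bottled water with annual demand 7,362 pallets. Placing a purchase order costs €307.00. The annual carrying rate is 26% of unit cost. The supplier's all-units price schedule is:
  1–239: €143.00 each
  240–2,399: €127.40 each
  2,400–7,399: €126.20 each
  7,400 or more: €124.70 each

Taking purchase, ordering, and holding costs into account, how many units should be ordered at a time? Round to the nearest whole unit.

Q* ≈ 369 pallets

Holding cost per unit per year at price C is H = 0.26·C.
For each price level, check whether its EOQ is feasible; otherwise the best quantity at that price is the breakpoint.
Tier 1 (€143.00): EOQ = 348.7 exceeds tier's upper bound 239, so this tier is dominated.
EOQ at €127.40 = 369.4 (feasible in tier 2): TC = 7,362×€127.40 + (7,362/369.4)×307 + (369.4/2)×0.26×€127.40 = €950,155.19.
EOQ at €126.20 = 371.2 < 2400, so use break Q=2400: TC = 7,362×€126.20 + (7,362/2400.0)×307 + (2400.0/2)×0.26×€126.20 = €969,400.52.
EOQ at €124.70 = 373.4 < 7400, so use break Q=7400: TC = 7,362×€124.70 + (7,362/7400.0)×307 + (7400.0/2)×0.26×€124.70 = €1,038,308.22.
Lowest total cost is €950,155.19 at Q = 369.4.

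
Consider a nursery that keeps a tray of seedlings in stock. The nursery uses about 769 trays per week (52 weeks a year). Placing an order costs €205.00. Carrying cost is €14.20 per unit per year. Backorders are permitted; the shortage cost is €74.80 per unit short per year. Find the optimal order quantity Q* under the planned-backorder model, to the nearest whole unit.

Annual demand D = 769 × 52 = 39,988.
With planned backorders, Q* = √(2DS/H) · √((H+B)/B).
√(2DS/H) = √(2 × 39,988 × 205 / 14.2) = 1074.515.
√((H+B)/B) = √((14.2+74.8)/74.8) = 1.0908.
Q* ≈ 1172.079.

Q* ≈ 1,172 trays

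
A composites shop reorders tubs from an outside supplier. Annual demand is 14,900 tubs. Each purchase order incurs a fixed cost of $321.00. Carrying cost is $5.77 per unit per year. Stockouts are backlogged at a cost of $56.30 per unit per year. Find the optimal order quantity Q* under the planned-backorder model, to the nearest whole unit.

With planned backorders, Q* = √(2DS/H) · √((H+B)/B).
√(2DS/H) = √(2 × 14,900 × 321 / 5.77) = 1287.576.
√((H+B)/B) = √((5.77+56.3)/56.3) = 1.0500.
Q* ≈ 1351.946.

Q* ≈ 1,352 tubs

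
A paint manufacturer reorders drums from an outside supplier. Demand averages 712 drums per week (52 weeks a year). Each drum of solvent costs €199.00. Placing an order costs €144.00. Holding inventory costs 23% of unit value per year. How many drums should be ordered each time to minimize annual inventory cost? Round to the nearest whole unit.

Q* ≈ 483 drums

Annual demand D = 712 × 52 = 37,024.
Holding cost H = 0.23 × €199.00 = €45.7700 per unit per year.
EOQ = √(2DS / H) = √(2 × 37,024 × 144 / 45.77).
= √(10,662,912 / 45.77) = √232,967.2711 ≈ 482.667.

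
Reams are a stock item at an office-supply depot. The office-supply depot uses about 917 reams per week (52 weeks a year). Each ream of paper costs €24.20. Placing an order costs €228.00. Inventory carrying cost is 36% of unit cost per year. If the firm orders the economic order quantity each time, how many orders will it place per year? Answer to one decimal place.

N ≈ 30.2 orders per year

Annual demand D = 917 × 52 = 47,684.
Holding cost H = 0.36 × €24.20 = €8.7120 per unit per year.
Q* = √(2DS/H) = √(2 × 47,684 × 228 / 8.712) ≈ 1579.83.
Orders per year = D / Q* = 47,684 / 1579.83 ≈ 30.183.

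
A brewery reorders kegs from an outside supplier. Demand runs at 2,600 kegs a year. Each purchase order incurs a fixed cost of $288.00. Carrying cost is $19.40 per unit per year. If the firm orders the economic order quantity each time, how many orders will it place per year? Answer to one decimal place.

EOQ = √(2DS/H) = √(2 × 2,600 × 288 / 19.4) ≈ 277.84.
Orders per year = D / Q* = 2,600 / 277.84 ≈ 9.358.

N ≈ 9.4 orders per year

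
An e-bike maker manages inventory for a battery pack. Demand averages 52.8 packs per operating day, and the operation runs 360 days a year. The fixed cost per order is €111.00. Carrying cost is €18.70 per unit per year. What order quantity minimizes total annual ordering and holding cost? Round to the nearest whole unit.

Q* ≈ 475 packs

Annual demand D = 52.8 × 360 = 19,008.
EOQ = √(2DS / H) = √(2 × 19,008 × 111 / 18.7).
= √(4,219,776 / 18.7) = √225,656.4706 ≈ 475.033.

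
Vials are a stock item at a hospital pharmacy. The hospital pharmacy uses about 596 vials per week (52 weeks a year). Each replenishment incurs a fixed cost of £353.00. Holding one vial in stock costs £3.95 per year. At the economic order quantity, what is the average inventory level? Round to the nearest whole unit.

Annual demand D = 596 × 52 = 30,992.
EOQ = √(2DS/H) = √(2 × 30,992 × 353 / 3.95) ≈ 2353.58.
Average inventory = Q*/2 ≈ 2353.58 / 2 = 1176.789.

Average inventory ≈ 1,177 vials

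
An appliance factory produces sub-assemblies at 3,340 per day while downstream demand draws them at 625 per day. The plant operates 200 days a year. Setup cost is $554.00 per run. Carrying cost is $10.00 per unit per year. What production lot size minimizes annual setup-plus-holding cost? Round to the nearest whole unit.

Annual demand D = 625 × 200 = 125,000.
Production build-up factor (1 − d/p) = 1 − 625/3,340 = 0.8129.
Q* = √(2DS / (H(1 − d/p))) = √(2 × 125,000 × 554 / (10 × 0.8129)).
= √(138,500,000 / 8.1287) ≈ 4127.748.

Q* ≈ 4,128 sub-assemblies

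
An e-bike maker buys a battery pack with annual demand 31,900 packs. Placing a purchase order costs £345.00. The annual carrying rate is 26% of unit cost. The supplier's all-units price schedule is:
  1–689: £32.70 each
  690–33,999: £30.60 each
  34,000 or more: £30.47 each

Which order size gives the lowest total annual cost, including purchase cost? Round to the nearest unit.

Holding cost per unit per year at price C is H = 0.26·C.
Evaluate total cost at each tier's feasible EOQ or, if the EOQ is below the tier, at the tier's minimum quantity.
Tier 1 (£32.70): EOQ = 1609.0 exceeds tier's upper bound 689, so this tier is dominated.
EOQ at £30.60 = 1663.3 (feasible in tier 2): TC = 31,900×£30.60 + (31,900/1663.3)×345 + (1663.3/2)×0.26×£30.60 = £989,373.27.
EOQ at £30.47 = 1666.9 < 34000, so use break Q=34000: TC = 31,900×£30.47 + (31,900/34000.0)×345 + (34000.0/2)×0.26×£30.47 = £1,106,994.09.
Lowest total cost is £989,373.27 at Q = 1663.3.

Q* ≈ 1,663 packs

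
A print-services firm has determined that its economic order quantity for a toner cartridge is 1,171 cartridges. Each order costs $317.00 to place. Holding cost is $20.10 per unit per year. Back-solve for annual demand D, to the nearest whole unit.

D ≈ 43,473 cartridges per year

Invert the EOQ relation Q*² = 2DS/H.
From Q* = √(2DS/H): D = Q*²H / (2S) = 1,171² × 20.1 / (2 × 317) = 43473.098.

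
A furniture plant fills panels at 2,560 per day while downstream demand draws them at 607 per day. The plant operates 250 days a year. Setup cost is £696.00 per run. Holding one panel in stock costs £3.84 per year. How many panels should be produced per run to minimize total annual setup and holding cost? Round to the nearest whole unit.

Annual demand D = 607 × 250 = 151,750.
Production build-up factor (1 − d/p) = 1 − 607/2,560 = 0.7629.
Q* = √(2DS / (H(1 − d/p))) = √(2 × 151,750 × 696 / (3.84 × 0.7629)).
= √(211,236,000 / 2.9295) ≈ 8491.555.

Q* ≈ 8,492 panels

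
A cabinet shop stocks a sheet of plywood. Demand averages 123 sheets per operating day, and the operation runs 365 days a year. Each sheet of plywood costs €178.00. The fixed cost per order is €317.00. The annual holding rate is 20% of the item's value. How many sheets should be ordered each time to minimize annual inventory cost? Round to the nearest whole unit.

Annual demand D = 123 × 365 = 44,895.
Holding cost H = 0.20 × €178.00 = €35.6000 per unit per year.
EOQ = √(2DS / H) = √(2 × 44,895 × 317 / 35.6).
= √(28,463,430 / 35.6) = √799,534.5506 ≈ 894.167.

Q* ≈ 894 sheets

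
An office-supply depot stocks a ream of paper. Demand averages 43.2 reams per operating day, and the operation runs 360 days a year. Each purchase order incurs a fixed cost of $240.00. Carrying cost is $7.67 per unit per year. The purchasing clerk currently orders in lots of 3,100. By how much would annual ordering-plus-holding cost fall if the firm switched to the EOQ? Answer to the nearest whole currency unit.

Annual demand D = 43.2 × 360 = 15,552.
EOQ = √(2DS/H) = √(2 × 15,552 × 240 / 7.67) ≈ 986.54.
Cost at Q* = (D/Q*)S + (Q*/2)H = √(2DSH) ≈ $7,566.79.
Cost at Q = 3,100: (15,552/3,100)×240 + (3,100/2)×7.67 = $1,204.03 + $11,888.50 = $13,092.53.
Excess = $13,092.53 − $7,566.79 = $5,525.74.

Extra cost ≈ $5,526 per year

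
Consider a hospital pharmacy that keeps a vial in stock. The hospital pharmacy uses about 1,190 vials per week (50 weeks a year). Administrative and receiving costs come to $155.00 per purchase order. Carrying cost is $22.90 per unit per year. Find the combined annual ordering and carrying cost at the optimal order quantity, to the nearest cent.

Annual demand D = 1,190 × 50 = 59,500.
EOQ = √(2DS/H) = √(2 × 59,500 × 155 / 22.9) ≈ 897.47.
At the optimum the two cost components are equal, so total cost = 2·(Q*/2)H = Q*·H.
Minimum total = √(2DSH) = √(2 × 59,500 × 155 × 22.9) ≈ 20552.141.

TC* ≈ $20,552.14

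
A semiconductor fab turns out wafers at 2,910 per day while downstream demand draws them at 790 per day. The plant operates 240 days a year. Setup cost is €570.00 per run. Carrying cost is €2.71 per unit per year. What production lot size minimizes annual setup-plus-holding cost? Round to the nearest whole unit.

Q* ≈ 10,463 wafers

Annual demand D = 790 × 240 = 189,600.
Production build-up factor (1 − d/p) = 1 − 790/2,910 = 0.7285.
Q* = √(2DS / (H(1 − d/p))) = √(2 × 189,600 × 570 / (2.71 × 0.7285)).
= √(216,144,000 / 1.9743) ≈ 10463.224.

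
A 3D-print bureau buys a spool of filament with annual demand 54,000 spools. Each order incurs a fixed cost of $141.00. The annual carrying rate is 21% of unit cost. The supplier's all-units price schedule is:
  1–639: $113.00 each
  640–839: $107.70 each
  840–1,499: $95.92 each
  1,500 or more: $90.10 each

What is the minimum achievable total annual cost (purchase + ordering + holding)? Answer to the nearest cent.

Holding cost per unit per year at price C is H = 0.21·C.
Candidates are each tier's EOQ (if it falls in that tier) and each price-break quantity.
Tier 1 ($113.00): EOQ = 801.1 exceeds tier's upper bound 639, so this tier is dominated.
EOQ at $107.70 = 820.5 (feasible in tier 2): TC = 54,000×$107.70 + (54,000/820.5)×141 + (820.5/2)×0.21×$107.70 = $5,834,358.33.
EOQ at $95.92 = 869.5 (feasible in tier 3): TC = 54,000×$95.92 + (54,000/869.5)×141 + (869.5/2)×0.21×$95.92 = $5,197,194.01.
EOQ at $90.10 = 897.1 < 1500, so use break Q=1500: TC = 54,000×$90.10 + (54,000/1500.0)×141 + (1500.0/2)×0.21×$90.10 = $4,884,666.75.
Lowest total cost among the candidates is at Q = 1500.0.

TC* ≈ $4,884,666.75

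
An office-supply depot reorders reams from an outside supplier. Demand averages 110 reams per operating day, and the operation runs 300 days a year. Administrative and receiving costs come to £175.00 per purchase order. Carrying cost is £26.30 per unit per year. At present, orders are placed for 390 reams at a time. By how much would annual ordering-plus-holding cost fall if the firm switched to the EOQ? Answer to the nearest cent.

Extra cost ≈ £2,507.34 per year

Annual demand D = 110 × 300 = 33,000.
EOQ = √(2DS/H) = √(2 × 33,000 × 175 / 26.3) ≈ 662.69.
Cost at Q* = (D/Q*)S + (Q*/2)H = √(2DSH) ≈ £17,428.86.
Cost at Q = 390: (33,000/390)×175 + (390/2)×26.3 = £14,807.69 + £5,128.50 = £19,936.19.
Excess = £19,936.19 − £17,428.86 = £2,507.34.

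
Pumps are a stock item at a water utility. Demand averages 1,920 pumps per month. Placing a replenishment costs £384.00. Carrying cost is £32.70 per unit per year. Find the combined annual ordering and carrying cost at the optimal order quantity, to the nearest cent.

TC* ≈ £24,054.47

Annual demand D = 1,920 × 12 = 23,040.
EOQ = √(2DS/H) = √(2 × 23,040 × 384 / 32.7) ≈ 735.61.
At the optimum the two cost components are equal, so total cost = 2·(Q*/2)H = Q*·H.
Minimum total = √(2DSH) = √(2 × 23,040 × 384 × 32.7) ≈ 24054.466.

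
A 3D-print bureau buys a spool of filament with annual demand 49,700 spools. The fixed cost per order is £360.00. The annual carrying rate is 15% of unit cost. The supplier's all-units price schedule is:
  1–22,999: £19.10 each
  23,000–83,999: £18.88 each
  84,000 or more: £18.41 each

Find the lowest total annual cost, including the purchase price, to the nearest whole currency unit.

TC* ≈ £959,395

Holding cost per unit per year at price C is H = 0.15·C.
Evaluate total cost at each tier's feasible EOQ or, if the EOQ is below the tier, at the tier's minimum quantity.
EOQ at £19.10 = 3534.1 (feasible in tier 1): TC = 49,700×£19.10 + (49,700/3534.1)×360 + (3534.1/2)×0.15×£19.10 = £959,395.27.
EOQ at £18.88 = 3554.7 < 23000, so use break Q=23000: TC = 49,700×£18.88 + (49,700/23000.0)×360 + (23000.0/2)×0.15×£18.88 = £971,681.91.
EOQ at £18.41 = 3599.7 < 84000, so use break Q=84000: TC = 49,700×£18.41 + (49,700/84000.0)×360 + (84000.0/2)×0.15×£18.41 = £1,031,173.00.
Lowest total cost among the candidates is at Q = 3534.1.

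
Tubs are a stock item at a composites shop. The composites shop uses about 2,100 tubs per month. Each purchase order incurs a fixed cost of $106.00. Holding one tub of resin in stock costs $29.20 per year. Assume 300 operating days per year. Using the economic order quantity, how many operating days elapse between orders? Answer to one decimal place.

Annual demand D = 2,100 × 12 = 25,200.
Q* = √(2DS/H) = √(2 × 25,200 × 106 / 29.2) ≈ 427.74.
Cycle time = Q*/D × 300 = 427.74 / 25,200 × 300 ≈ 5.092 days.

T ≈ 5.1 days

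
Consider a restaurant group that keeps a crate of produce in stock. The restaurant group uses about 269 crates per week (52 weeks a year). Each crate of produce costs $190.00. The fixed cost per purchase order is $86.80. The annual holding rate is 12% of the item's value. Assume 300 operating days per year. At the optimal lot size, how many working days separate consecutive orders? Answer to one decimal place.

Annual demand D = 269 × 52 = 13,988.
Holding cost H = 0.12 × $190.00 = $22.8000 per unit per year.
Q* = √(2DS/H) = √(2 × 13,988 × 86.8 / 22.8) ≈ 326.35.
Cycle time = Q*/D × 300 = 326.35 / 13,988 × 300 ≈ 6.999 days.

T ≈ 7.0 days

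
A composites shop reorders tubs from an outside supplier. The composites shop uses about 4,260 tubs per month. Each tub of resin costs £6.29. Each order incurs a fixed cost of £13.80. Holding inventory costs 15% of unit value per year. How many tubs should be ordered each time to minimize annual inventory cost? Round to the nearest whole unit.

Annual demand D = 4,260 × 12 = 51,120.
Holding cost H = 0.15 × £6.29 = £0.9435 per unit per year.
EOQ = √(2DS / H) = √(2 × 51,120 × 13.8 / 0.9435).
= √(1,410,912 / 0.9435) = √1,495,402.2258 ≈ 1222.866.

Q* ≈ 1,223 tubs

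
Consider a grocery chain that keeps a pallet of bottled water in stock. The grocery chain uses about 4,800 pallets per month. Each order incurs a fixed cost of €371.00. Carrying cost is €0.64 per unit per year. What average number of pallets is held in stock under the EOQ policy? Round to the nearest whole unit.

Annual demand D = 4,800 × 12 = 57,600.
The optimal lot size = √(2DS/H) = √(2 × 57,600 × 371 / 0.64) ≈ 8171.90.
Average inventory = Q*/2 ≈ 8171.90 / 2 = 4085.952.

Average inventory ≈ 4,086 pallets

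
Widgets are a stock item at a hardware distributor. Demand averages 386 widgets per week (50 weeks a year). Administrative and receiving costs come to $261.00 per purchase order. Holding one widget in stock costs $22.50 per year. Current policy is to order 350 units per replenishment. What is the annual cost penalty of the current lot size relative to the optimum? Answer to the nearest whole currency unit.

Annual demand D = 386 × 50 = 19,300.
EOQ = √(2DS/H) = √(2 × 19,300 × 261 / 22.5) ≈ 669.15.
Cost at Q* = (D/Q*)S + (Q*/2)H = √(2DSH) ≈ $15,055.85.
Cost at Q = 350: (19,300/350)×261 + (350/2)×22.5 = $14,392.29 + $3,937.50 = $18,329.79.
Excess = $18,329.79 − $15,055.85 = $3,273.94.

Extra cost ≈ $3,274 per year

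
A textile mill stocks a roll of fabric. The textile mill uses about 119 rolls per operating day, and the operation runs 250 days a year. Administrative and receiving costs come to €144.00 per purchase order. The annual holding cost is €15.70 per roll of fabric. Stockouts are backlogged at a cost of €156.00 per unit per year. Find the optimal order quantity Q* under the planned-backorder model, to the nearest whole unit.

Annual demand D = 119 × 250 = 29,750.
With planned backorders, Q* = √(2DS/H) · √((H+B)/B).
√(2DS/H) = √(2 × 29,750 × 144 / 15.7) = 738.737.
√((H+B)/B) = √((15.7+156)/156) = 1.0491.
Q* ≈ 775.020.

Q* ≈ 775 rolls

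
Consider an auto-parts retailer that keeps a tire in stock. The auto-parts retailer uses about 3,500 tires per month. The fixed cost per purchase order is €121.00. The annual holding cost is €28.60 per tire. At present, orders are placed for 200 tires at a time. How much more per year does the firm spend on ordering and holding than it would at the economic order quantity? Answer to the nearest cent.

Extra cost ≈ €11,220.35 per year

Annual demand D = 3,500 × 12 = 42,000.
EOQ = √(2DS/H) = √(2 × 42,000 × 121 / 28.6) ≈ 596.14.
Cost at Q* = (D/Q*)S + (Q*/2)H = √(2DSH) ≈ €17,049.65.
Cost at Q = 200: (42,000/200)×121 + (200/2)×28.6 = €25,410.00 + €2,860.00 = €28,270.00.
Excess = €28,270.00 − €17,049.65 = €11,220.35.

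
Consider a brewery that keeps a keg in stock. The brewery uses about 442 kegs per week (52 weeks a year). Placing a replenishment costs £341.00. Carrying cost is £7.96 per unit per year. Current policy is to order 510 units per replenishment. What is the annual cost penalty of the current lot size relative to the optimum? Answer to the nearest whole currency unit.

Annual demand D = 442 × 52 = 22,984.
EOQ = √(2DS/H) = √(2 × 22,984 × 341 / 7.96) ≈ 1403.29.
Cost at Q* = (D/Q*)S + (Q*/2)H = √(2DSH) ≈ £11,170.21.
Cost at Q = 510: (22,984/510)×341 + (510/2)×7.96 = £15,367.73 + £2,029.80 = £17,397.53.
Excess = £17,397.53 − £11,170.21 = £6,227.32.

Extra cost ≈ £6,227 per year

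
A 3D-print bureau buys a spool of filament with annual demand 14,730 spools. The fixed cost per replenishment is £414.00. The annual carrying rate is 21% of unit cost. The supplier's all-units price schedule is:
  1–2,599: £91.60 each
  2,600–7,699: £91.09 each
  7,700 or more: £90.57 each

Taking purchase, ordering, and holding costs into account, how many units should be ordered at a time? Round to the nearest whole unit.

Q* ≈ 796 spools

Holding cost per unit per year at price C is H = 0.21·C.
Evaluate total cost at each tier's feasible EOQ or, if the EOQ is below the tier, at the tier's minimum quantity.
EOQ at £91.60 = 796.3 (feasible in tier 1): TC = 14,730×£91.60 + (14,730/796.3)×414 + (796.3/2)×0.21×£91.60 = £1,364,585.01.
EOQ at £91.09 = 798.5 < 2600, so use break Q=2600: TC = 14,730×£91.09 + (14,730/2600.0)×414 + (2600.0/2)×0.21×£91.09 = £1,368,968.74.
EOQ at £90.57 = 800.8 < 7700, so use break Q=7700: TC = 14,730×£90.57 + (14,730/7700.0)×414 + (7700.0/2)×0.21×£90.57 = £1,408,113.92.
Lowest total cost is £1,364,585.01 at Q = 796.3.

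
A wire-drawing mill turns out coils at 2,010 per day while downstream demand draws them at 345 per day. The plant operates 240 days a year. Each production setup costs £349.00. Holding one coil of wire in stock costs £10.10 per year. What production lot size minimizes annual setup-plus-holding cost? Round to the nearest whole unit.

Q* ≈ 2,628 coils

Annual demand D = 345 × 240 = 82,800.
Production build-up factor (1 − d/p) = 1 − 345/2,010 = 0.8284.
Q* = √(2DS / (H(1 − d/p))) = √(2 × 82,800 × 349 / (10.1 × 0.8284)).
= √(57,794,400 / 8.3664) ≈ 2628.289.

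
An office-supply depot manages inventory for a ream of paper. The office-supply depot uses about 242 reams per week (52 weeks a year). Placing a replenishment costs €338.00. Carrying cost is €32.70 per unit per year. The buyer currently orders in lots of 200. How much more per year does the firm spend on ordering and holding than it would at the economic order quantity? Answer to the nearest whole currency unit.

Annual demand D = 242 × 52 = 12,584.
EOQ = √(2DS/H) = √(2 × 12,584 × 338 / 32.7) ≈ 510.05.
Cost at Q* = (D/Q*)S + (Q*/2)H = √(2DSH) ≈ €16,678.48.
Cost at Q = 200: (12,584/200)×338 + (200/2)×32.7 = €21,266.96 + €3,270.00 = €24,536.96.
Excess = €24,536.96 − €16,678.48 = €7,858.48.

Extra cost ≈ €7,858 per year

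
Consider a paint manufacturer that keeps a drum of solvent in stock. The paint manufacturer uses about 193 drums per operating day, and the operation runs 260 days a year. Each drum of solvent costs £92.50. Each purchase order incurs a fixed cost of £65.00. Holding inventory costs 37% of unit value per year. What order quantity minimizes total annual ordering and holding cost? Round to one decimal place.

Q* ≈ 436.6 drums

Annual demand D = 193 × 260 = 50,180.
Holding cost H = 0.37 × £92.50 = £34.2250 per unit per year.
EOQ = √(2DS / H) = √(2 × 50,180 × 65 / 34.225).
= √(6,523,400 / 34.225) = √190,603.3601 ≈ 436.581.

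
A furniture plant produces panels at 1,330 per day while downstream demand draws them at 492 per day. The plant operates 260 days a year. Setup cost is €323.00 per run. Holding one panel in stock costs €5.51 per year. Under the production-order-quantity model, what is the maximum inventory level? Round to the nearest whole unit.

I_max ≈ 3,074 panels

Annual demand D = 492 × 260 = 127,920.
Production build-up factor (1 − d/p) = 1 − 492/1,330 = 0.6301.
Q* = √(2DS / (H(1 − d/p))) = √(2 × 127,920 × 323 / (5.51 × 0.6301)).
= √(82,636,320 / 3.4717) ≈ 4878.805.
Maximum inventory = Q*(1 − d/p) = 4878.805 × 0.6301 ≈ 3074.014.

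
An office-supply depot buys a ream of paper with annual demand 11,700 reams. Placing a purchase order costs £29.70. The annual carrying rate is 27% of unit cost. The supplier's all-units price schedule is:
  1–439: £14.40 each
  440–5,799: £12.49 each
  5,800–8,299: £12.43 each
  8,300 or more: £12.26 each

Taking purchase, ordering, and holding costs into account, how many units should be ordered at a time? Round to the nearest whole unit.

Q* ≈ 454 reams

Holding cost per unit per year at price C is H = 0.27·C.
Candidates are each tier's EOQ (if it falls in that tier) and each price-break quantity.
EOQ at £14.40 = 422.8 (feasible in tier 1): TC = 11,700×£14.40 + (11,700/422.8)×29.7 + (422.8/2)×0.27×£14.40 = £170,123.80.
EOQ at £12.49 = 454.0 (feasible in tier 2): TC = 11,700×£12.49 + (11,700/454.0)×29.7 + (454.0/2)×0.27×£12.49 = £147,663.91.
EOQ at £12.43 = 455.1 < 5800, so use break Q=5800: TC = 11,700×£12.43 + (11,700/5800.0)×29.7 + (5800.0/2)×0.27×£12.43 = £155,223.60.
EOQ at £12.26 = 458.2 < 8300, so use break Q=8300: TC = 11,700×£12.26 + (11,700/8300.0)×29.7 + (8300.0/2)×0.27×£12.26 = £157,221.20.
Lowest total cost is £147,663.91 at Q = 454.0.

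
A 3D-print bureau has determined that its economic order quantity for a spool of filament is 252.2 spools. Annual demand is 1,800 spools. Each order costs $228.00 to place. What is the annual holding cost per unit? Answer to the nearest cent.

The basic EOQ model gives Q* = √(2DS/H); rearrange for the unknown.
From Q* = √(2DS/H): H = 2DS / Q*² = 2 × 1,800 × 228 / 252.2² = 12.9047.

H ≈ $12.90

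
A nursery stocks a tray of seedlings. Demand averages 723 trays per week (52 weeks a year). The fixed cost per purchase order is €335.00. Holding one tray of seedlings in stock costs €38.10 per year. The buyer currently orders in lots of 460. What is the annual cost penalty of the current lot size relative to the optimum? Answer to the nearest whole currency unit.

Extra cost ≈ €5,163 per year

Annual demand D = 723 × 52 = 37,596.
EOQ = √(2DS/H) = √(2 × 37,596 × 335 / 38.1) ≈ 813.10.
Cost at Q* = (D/Q*)S + (Q*/2)H = √(2DSH) ≈ €30,979.24.
Cost at Q = 460: (37,596/460)×335 + (460/2)×38.1 = €27,379.70 + €8,763.00 = €36,142.70.
Excess = €36,142.70 − €30,979.24 = €5,163.46.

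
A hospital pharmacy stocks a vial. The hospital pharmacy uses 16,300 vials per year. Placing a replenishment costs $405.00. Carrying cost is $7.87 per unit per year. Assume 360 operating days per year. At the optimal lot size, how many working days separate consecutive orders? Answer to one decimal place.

The optimal lot size = √(2DS/H) = √(2 × 16,300 × 405 / 7.87) ≈ 1295.24.
Cycle time = Q*/D × 360 = 1295.24 / 16,300 × 360 ≈ 28.606 days.

T ≈ 28.6 days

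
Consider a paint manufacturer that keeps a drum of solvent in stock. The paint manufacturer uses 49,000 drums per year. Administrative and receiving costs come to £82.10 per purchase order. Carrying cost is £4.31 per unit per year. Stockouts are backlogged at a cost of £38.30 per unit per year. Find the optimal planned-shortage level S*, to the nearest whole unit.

S* ≈ 146 drums

With planned backorders, Q* = √(2DS/H) · √((H+B)/B).
√(2DS/H) = √(2 × 49,000 × 82.1 / 4.31) = 1366.300.
√((H+B)/B) = √((4.31+38.3)/38.3) = 1.0548.
Q* ≈ 1441.127.
S* = Q* · H/(H+B) = 1441.127 × 4.31/42.61 ≈ 145.770.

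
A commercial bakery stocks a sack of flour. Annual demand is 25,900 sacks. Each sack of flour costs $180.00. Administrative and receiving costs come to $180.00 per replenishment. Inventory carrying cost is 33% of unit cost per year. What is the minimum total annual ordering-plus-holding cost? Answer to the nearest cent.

TC* ≈ $23,533.92

Holding cost H = 0.33 × $180.00 = $59.4000 per unit per year.
Q* = √(2DS/H) = √(2 × 25,900 × 180 / 59.4) ≈ 396.19.
At the optimum the two cost components are equal, so total cost = 2·(Q*/2)H = Q*·H.
Minimum total = √(2DSH) = √(2 × 25,900 × 180 × 59.4) ≈ 23533.924.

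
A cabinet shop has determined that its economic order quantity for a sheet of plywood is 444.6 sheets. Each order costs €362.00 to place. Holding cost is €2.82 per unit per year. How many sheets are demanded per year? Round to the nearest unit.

D ≈ 770 sheets per year

Invert the EOQ relation Q*² = 2DS/H.
From Q* = √(2DS/H): D = Q*²H / (2S) = 444.6² × 2.82 / (2 × 362) = 769.927.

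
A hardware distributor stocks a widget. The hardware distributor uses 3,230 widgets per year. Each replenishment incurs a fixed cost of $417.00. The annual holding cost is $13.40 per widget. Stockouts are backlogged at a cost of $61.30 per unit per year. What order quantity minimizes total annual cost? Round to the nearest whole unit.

Q* ≈ 495 widgets

With planned backorders, Q* = √(2DS/H) · √((H+B)/B).
√(2DS/H) = √(2 × 3,230 × 417 / 13.4) = 448.365.
√((H+B)/B) = √((13.4+61.3)/61.3) = 1.1039.
Q* ≈ 494.951.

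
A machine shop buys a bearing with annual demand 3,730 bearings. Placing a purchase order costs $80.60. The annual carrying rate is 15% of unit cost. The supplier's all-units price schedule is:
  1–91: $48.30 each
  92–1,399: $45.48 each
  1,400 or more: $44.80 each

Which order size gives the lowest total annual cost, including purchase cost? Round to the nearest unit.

Holding cost per unit per year at price C is H = 0.15·C.
For each price level, check whether its EOQ is feasible; otherwise the best quantity at that price is the breakpoint.
Tier 1 ($48.30): EOQ = 288.1 exceeds tier's upper bound 91, so this tier is dominated.
EOQ at $45.48 = 296.9 (feasible in tier 2): TC = 3,730×$45.48 + (3,730/296.9)×80.6 + (296.9/2)×0.15×$45.48 = $171,665.72.
EOQ at $44.80 = 299.1 < 1400, so use break Q=1400: TC = 3,730×$44.80 + (3,730/1400.0)×80.6 + (1400.0/2)×0.15×$44.80 = $172,022.74.
Lowest total cost is $171,665.72 at Q = 296.9.

Q* ≈ 297 bearings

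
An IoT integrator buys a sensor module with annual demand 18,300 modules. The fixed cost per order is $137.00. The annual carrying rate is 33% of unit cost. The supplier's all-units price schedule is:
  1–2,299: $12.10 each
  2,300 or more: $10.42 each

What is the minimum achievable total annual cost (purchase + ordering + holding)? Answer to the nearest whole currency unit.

Holding cost per unit per year at price C is H = 0.33·C.
Candidates are each tier's EOQ (if it falls in that tier) and each price-break quantity.
EOQ at $12.10 = 1120.6 (feasible in tier 1): TC = 18,300×$12.10 + (18,300/1120.6)×137 + (1120.6/2)×0.33×$12.10 = $225,904.56.
EOQ at $10.42 = 1207.6 < 2300, so use break Q=2300: TC = 18,300×$10.42 + (18,300/2300.0)×137 + (2300.0/2)×0.33×$10.42 = $195,730.43.
Lowest total cost among the candidates is at Q = 2300.0.

TC* ≈ $195,730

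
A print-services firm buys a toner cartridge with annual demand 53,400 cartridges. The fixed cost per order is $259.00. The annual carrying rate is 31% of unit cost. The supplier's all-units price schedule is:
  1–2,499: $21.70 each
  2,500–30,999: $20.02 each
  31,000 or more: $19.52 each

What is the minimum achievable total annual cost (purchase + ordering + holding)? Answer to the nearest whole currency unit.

Holding cost per unit per year at price C is H = 0.31·C.
For each price level, check whether its EOQ is feasible; otherwise the best quantity at that price is the breakpoint.
EOQ at $21.70 = 2027.8 (feasible in tier 1): TC = 53,400×$21.70 + (53,400/2027.8)×259 + (2027.8/2)×0.31×$21.70 = $1,172,421.00.
EOQ at $20.02 = 2111.2 < 2500, so use break Q=2500: TC = 53,400×$20.02 + (53,400/2500.0)×259 + (2500.0/2)×0.31×$20.02 = $1,082,357.99.
EOQ at $19.52 = 2138.0 < 31000, so use break Q=31000: TC = 53,400×$19.52 + (53,400/31000.0)×259 + (31000.0/2)×0.31×$19.52 = $1,136,607.75.
Lowest total cost among the candidates is at Q = 2500.0.

TC* ≈ $1,082,358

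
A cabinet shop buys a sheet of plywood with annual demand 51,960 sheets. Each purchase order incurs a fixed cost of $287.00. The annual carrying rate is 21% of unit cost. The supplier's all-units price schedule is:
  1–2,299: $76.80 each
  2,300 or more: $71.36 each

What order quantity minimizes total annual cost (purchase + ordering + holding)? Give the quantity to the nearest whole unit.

Holding cost per unit per year at price C is H = 0.21·C.
Candidates are each tier's EOQ (if it falls in that tier) and each price-break quantity.
EOQ at $76.80 = 1359.9 (feasible in tier 1): TC = 51,960×$76.80 + (51,960/1359.9)×287 + (1359.9/2)×0.21×$76.80 = $4,012,460.13.
EOQ at $71.36 = 1410.8 < 2300, so use break Q=2300: TC = 51,960×$71.36 + (51,960/2300.0)×287 + (2300.0/2)×0.21×$71.36 = $3,731,582.74.
Lowest total cost is $3,731,582.74 at Q = 2300.0.

Q* ≈ 2,300 sheets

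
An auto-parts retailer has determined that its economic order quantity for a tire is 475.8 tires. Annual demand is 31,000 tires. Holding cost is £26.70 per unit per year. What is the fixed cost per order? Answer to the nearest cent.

S ≈ £97.49

Squaring Q* = √(2DS/H) gives Q*² = 2DS/H.
From Q* = √(2DS/H): S = Q*²H / (2D) = 475.8² × 26.7 / (2 × 31,000) = 97.4919.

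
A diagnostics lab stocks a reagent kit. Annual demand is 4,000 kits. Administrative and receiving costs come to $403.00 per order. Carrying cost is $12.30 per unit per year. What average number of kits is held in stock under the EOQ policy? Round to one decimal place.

EOQ = √(2DS/H) = √(2 × 4,000 × 403 / 12.3) ≈ 511.97.
Average inventory = Q*/2 ≈ 511.97 / 2 = 255.985.

Average inventory ≈ 256.0 kits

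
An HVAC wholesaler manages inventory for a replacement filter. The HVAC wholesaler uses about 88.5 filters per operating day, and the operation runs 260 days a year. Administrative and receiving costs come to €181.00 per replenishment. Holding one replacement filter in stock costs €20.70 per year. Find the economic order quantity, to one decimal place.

Annual demand D = 88.5 × 260 = 23,010.
EOQ = √(2DS / H) = √(2 × 23,010 × 181 / 20.7).
= √(8,329,620 / 20.7) = √402,397.1014 ≈ 634.348.

Q* ≈ 634.3 filters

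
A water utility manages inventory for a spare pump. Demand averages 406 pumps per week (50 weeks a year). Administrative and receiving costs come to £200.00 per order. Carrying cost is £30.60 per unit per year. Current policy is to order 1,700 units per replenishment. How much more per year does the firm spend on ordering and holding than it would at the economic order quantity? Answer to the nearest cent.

Extra cost ≈ £12,635.24 per year

Annual demand D = 406 × 50 = 20,300.
EOQ = √(2DS/H) = √(2 × 20,300 × 200 / 30.6) ≈ 515.13.
Cost at Q* = (D/Q*)S + (Q*/2)H = √(2DSH) ≈ £15,762.99.
Cost at Q = 1,700: (20,300/1,700)×200 + (1,700/2)×30.6 = £2,388.24 + £26,010.00 = £28,398.24.
Excess = £28,398.24 − £15,762.99 = £12,635.24.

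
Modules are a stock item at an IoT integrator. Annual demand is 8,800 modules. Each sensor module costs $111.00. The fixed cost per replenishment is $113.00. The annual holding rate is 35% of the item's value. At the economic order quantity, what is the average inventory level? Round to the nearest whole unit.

Holding cost H = 0.35 × $111.00 = $38.8500 per unit per year.
The optimal lot size = √(2DS/H) = √(2 × 8,800 × 113 / 38.85) ≈ 226.26.
Average inventory = Q*/2 ≈ 226.26 / 2 = 113.128.

Average inventory ≈ 113 modules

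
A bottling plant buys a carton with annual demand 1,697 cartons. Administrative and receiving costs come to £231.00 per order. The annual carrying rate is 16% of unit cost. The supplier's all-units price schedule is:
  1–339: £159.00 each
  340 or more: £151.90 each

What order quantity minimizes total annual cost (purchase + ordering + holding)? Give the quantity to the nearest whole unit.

Q* ≈ 340 cartons

Holding cost per unit per year at price C is H = 0.16·C.
Evaluate total cost at each tier's feasible EOQ or, if the EOQ is below the tier, at the tier's minimum quantity.
EOQ at £159.00 = 175.6 (feasible in tier 1): TC = 1,697×£159.00 + (1,697/175.6)×231 + (175.6/2)×0.16×£159.00 = £274,289.02.
EOQ at £151.90 = 179.6 < 340, so use break Q=340: TC = 1,697×£151.90 + (1,697/340.0)×231 + (340.0/2)×0.16×£151.90 = £263,058.94.
Lowest total cost is £263,058.94 at Q = 340.0.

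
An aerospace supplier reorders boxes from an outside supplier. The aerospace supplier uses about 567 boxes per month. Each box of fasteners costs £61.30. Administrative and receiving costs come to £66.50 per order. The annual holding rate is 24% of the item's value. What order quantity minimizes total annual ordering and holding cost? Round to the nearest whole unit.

Annual demand D = 567 × 12 = 6,804.
Holding cost H = 0.24 × £61.30 = £14.7120 per unit per year.
EOQ = √(2DS / H) = √(2 × 6,804 × 66.5 / 14.712).
= √(904,932 / 14.712) = √61,509.7879 ≈ 248.012.

Q* ≈ 248 boxes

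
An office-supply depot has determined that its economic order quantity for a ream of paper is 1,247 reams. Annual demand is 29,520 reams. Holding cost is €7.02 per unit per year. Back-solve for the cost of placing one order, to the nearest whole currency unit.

S ≈ €185

Invert the EOQ relation Q*² = 2DS/H.
From Q* = √(2DS/H): S = Q*²H / (2D) = 1,247² × 7.02 / (2 × 29,520) = 184.8944.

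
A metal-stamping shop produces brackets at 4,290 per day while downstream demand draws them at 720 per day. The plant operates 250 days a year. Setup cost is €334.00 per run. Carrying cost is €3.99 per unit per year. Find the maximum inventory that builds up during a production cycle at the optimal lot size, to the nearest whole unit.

I_max ≈ 5,008 brackets

Annual demand D = 720 × 250 = 180,000.
Production build-up factor (1 − d/p) = 1 − 720/4,290 = 0.8322.
Q* = √(2DS / (H(1 − d/p))) = √(2 × 180,000 × 334 / (3.99 × 0.8322)).
= √(120,240,000 / 3.3203) ≈ 6017.728.
Maximum inventory = Q*(1 − d/p) = 6017.728 × 0.8322 ≈ 5007.760.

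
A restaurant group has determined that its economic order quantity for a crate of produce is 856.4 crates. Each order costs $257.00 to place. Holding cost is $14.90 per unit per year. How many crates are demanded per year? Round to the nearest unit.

The basic EOQ model gives Q* = √(2DS/H); rearrange for the unknown.
From Q* = √(2DS/H): D = Q*²H / (2S) = 856.4² × 14.9 / (2 × 257) = 21260.647.

D ≈ 21,261 crates per year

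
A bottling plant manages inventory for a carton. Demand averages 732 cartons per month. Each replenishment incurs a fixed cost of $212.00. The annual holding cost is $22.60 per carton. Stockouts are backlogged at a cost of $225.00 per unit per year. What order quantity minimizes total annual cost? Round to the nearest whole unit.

Q* ≈ 426 cartons

Annual demand D = 732 × 12 = 8,784.
With planned backorders, Q* = √(2DS/H) · √((H+B)/B).
√(2DS/H) = √(2 × 8,784 × 212 / 22.6) = 405.952.
√((H+B)/B) = √((22.6+225)/225) = 1.0490.
Q* ≈ 425.852.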